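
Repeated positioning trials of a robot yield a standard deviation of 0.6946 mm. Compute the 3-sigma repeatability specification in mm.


repeatability = 3*sigma = 3*0.6946 = 2.0838

2.0838 mm


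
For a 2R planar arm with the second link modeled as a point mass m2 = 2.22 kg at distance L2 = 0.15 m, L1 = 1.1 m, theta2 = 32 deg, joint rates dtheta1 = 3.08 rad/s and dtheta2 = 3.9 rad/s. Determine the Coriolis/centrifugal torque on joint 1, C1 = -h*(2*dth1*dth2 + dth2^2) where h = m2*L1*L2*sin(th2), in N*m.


h = m2*L1*L2*sin(th2) = 2.22*1.1*0.15*sin(32 deg) = 0.194109
C1 = -h*(2*3.08*3.9 + 3.9^2) = -0.194109*39.2340 = -7.6157

-7.6157 N*m


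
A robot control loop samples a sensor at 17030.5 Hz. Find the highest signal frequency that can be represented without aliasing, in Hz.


f_max = f_s/2 = 17030.5/2 = 8515.2500

8515.2500 Hz


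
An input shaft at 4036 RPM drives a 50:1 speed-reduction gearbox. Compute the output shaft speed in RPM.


omega_out = omega_in / N = 4036 / 50 = 80.7200

80.7200 RPM


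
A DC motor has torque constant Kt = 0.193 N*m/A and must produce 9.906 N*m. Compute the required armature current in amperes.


I = tau / Kt = 9.906/0.193 = 51.3264

51.3264 A


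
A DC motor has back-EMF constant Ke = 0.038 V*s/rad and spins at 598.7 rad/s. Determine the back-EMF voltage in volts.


V_emf = Ke * omega = 0.038*598.7 = 22.7506

22.7506 V


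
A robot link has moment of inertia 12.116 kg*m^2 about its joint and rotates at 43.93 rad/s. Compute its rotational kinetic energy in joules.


KE = (1/2)*I*omega^2 = 0.5*12.116*43.93^2 = 11691.0004

11691.0004 J


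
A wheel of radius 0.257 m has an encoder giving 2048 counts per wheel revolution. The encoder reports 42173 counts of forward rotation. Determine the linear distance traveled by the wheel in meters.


revs = 42173/2048 = 20.592285
d = revs * 2*pi*r = 20.592285 * 2*pi*0.257 = 33.2520

33.2520 m


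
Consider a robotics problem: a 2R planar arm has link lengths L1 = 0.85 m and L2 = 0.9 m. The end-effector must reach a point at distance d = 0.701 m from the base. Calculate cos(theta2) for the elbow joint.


cos(th2) = (d^2 - L1^2 - L2^2)/(2*L1*L2) = (0.701^2 - 0.85^2 - 0.9^2)/(2*0.85*0.9) = -0.6805

-0.6805


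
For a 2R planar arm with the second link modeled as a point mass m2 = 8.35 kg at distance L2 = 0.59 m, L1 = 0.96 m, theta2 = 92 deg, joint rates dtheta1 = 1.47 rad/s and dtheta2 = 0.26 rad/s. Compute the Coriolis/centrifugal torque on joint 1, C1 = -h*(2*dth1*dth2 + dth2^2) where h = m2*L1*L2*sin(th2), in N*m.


h = m2*L1*L2*sin(th2) = 8.35*0.96*0.59*sin(92 deg) = 4.726559
C1 = -h*(2*1.47*0.26 + 0.26^2) = -4.726559*0.8320 = -3.9325

-3.9325 N*m


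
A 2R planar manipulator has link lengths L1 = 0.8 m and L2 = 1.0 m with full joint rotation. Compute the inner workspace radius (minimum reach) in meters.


r_min = |L1 - L2| = |0.8 - 1.0| = 0.2000

0.2000 m


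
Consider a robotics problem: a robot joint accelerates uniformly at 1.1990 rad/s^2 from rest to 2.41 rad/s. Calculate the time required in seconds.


t = delta_omega / alpha = 2.41 / 1.1990 = 2.0100

2.0100 s


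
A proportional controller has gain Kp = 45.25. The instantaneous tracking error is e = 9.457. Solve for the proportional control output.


u_P = Kp * e = 45.25 * 9.457 = 427.9293

427.9293


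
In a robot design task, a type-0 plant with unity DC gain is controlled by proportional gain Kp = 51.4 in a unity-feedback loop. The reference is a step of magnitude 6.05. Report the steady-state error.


e_ss = R/(1 + Kp) = 6.05/(1 + 51.4) = 6.05/52.4000 = 0.1155

0.1155


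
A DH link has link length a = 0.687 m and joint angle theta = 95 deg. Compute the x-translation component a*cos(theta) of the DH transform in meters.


a*cos(theta) = 0.687*cos(95 deg) = -0.0599

-0.0599 m


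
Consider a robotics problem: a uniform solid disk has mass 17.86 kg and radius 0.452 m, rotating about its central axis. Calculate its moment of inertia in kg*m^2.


I = (1/2)*m*R^2 = 0.5*17.86*0.452^2 = 1.8244

1.8244 kg*m^2


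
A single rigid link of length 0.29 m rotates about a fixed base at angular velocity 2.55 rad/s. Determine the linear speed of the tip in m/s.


v = L*omega = 0.29 * 2.55 = 0.7395

0.7395 m/s


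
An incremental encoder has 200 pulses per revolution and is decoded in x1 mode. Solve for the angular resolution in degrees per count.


resolution = 360 / (PPR * 1) = 360 / 200 = 1.8000

1.8000 degrees


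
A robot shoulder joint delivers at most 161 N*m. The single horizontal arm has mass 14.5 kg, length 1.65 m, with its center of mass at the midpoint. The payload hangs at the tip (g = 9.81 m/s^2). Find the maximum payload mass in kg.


tau_arm = m_arm*g*(L/2) = 14.5*9.81*1.65/2 = 117.3521 N*m
tau_payload = tau_max - tau_arm = 161 - 117.3521 = 43.6479
m_payload = tau_payload / (g*L) = 43.6479 / (9.81*1.65) = 2.6966

2.6966 kg


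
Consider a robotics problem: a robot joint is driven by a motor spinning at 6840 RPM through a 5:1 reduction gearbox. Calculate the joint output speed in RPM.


omega_joint = omega_motor / N = 6840 / 5 = 1368.0000

1368.0000 RPM


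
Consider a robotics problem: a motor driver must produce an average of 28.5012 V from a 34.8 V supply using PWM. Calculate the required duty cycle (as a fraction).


D = V_avg/V_supply = 28.5012/34.8 = 0.8190

0.8190


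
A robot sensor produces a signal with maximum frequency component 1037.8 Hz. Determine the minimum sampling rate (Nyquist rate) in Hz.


f_s,min = 2*f_max = 2*1037.8 = 2075.6000

2075.6000 Hz


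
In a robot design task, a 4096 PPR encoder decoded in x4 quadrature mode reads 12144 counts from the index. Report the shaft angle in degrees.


angle = counts * 360 / (PPR*4) = 12144 * 360 / 16384 = 266.8359

266.8359 degrees


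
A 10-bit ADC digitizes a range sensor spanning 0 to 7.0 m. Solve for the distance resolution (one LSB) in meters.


res = range / 2^n = 7.0/2^10 = 7.0/1024 = 0.0068

0.0068 m


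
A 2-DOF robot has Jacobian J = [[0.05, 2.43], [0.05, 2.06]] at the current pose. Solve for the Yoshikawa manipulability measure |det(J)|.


det(J) = 0.05*2.06 - (2.43)*(0.05) = -0.0185
|det(J)| = 0.0185

0.0185


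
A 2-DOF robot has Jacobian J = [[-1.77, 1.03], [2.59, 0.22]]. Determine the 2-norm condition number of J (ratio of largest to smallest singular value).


JJ^T eigenvalues: trace(JJ^T) = 10.9503, det(JJ^T) = det(J)^2 = 9.34586041
s_max^2 = (10.9503 + sqrt(82.52562845))/2 = 10.01733088
s_min^2 = (10.9503 - sqrt(82.52562845))/2 = 0.93296912
kappa = s_max/s_min = sqrt(10.01733088/0.93296912) = 3.2767

3.2767


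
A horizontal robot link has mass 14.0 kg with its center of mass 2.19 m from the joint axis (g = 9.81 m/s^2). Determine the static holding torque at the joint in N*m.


tau = m*g*L = 14.0 * 9.81 * 2.19 = 300.7746

300.7746 N*m


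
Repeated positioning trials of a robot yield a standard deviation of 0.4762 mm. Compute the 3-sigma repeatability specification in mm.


repeatability = 3*sigma = 3*0.4762 = 1.4286

1.4286 mm


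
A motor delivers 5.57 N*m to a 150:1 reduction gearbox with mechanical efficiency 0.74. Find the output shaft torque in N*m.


tau_out = tau_in * N * eta = 5.57 * 150 * 0.74 = 618.2700

618.2700 N*m


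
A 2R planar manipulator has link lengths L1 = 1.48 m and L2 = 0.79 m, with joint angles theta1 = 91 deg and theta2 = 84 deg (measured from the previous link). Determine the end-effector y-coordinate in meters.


y = L1*sin(th1) + L2*sin(th1+th2) = 1.48*sin(91 deg) + 0.79*sin(175 deg) = 1.5486

1.5486 m


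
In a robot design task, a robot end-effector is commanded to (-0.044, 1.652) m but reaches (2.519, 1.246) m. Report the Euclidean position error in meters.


dx = 2.519 - (-0.044) = 2.5630, dy = 1.246 - (1.652) = -0.4060
err = sqrt(6.568969 + 0.164836) = 2.5950

2.5950 m


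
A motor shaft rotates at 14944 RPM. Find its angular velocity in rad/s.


omega = 14944 * 2*pi/60 = 1564.9320

1564.9320 rad/s


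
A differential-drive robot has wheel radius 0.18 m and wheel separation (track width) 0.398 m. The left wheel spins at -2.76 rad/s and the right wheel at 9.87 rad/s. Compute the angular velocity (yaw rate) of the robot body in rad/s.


omega = r*(wR - wL)/L = 0.18*(9.87 - (-2.76))/0.398 = 5.7121

5.7121 rad/s


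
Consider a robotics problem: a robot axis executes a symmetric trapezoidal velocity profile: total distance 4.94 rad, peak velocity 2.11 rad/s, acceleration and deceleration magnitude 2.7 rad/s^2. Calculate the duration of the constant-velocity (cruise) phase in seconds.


t_acc = v/a = 0.781481 s, d_acc = v^2/(2a) = 0.824463 rad each
d_cruise = 4.94 - 2*0.824463 = 3.291074 rad
t_cruise = d_cruise/v = 3.291074/2.11 = 1.5598

1.5598 s


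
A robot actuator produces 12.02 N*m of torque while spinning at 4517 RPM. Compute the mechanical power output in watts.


omega = 4517 * 2*pi/60 = 473.019134 rad/s
P = tau * omega = 12.02 * 473.019134 = 5685.6900

5685.6900 W


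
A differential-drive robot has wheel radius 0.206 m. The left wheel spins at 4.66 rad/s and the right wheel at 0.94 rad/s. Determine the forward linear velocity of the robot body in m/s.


v = r*(wR + wL)/2 = 0.206*(0.94 + 4.66)/2 = 0.5768

0.5768 m/s


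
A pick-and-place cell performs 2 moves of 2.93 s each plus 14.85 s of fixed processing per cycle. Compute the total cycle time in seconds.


T = 2*2.93 + 14.85 = 20.7100

20.7100 s


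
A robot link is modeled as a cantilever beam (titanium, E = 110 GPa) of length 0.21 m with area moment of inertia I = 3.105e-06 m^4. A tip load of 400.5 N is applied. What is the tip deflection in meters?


delta = F*L^3/(3*E*I) = 400.5*0.21^3/(3*1.100e+11*3.105e-06)
      = 3.7090305/1024650 = 3.6198e-06

3.6198e-06 m


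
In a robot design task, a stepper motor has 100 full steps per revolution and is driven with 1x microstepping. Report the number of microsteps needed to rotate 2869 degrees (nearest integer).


step_size = 360/(100*1) = 360/100 = 3.600000 deg
n = 2869/(360/100) = 2869*100/360 = 796.9444 -> 797

797 steps


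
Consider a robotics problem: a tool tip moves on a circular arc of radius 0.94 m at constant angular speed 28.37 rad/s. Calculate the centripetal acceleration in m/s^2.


a_c = omega^2 * r = 28.37^2 * 0.94 = 756.5655

756.5655 m/s^2


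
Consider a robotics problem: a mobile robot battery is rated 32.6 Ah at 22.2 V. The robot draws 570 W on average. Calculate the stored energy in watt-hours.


E = capacity * V = 32.6*22.2 = 723.7200

723.7200 Wh


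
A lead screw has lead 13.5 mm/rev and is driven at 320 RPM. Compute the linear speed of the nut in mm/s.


v = lead * (RPM/60) = 13.5*320/60 = 72.0000

72.0000 mm/s


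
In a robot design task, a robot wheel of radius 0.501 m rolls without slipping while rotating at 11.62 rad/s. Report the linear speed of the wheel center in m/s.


v = omega * r = 11.62 * 0.501 = 5.8216

5.8216 m/s


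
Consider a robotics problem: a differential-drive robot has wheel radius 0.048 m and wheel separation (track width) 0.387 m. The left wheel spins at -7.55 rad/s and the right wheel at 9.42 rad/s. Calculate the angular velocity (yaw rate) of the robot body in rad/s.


omega = r*(wR - wL)/L = 0.048*(9.42 - (-7.55))/0.387 = 2.1048

2.1048 rad/s


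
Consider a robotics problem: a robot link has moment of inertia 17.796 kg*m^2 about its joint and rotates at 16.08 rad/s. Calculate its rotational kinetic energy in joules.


KE = (1/2)*I*omega^2 = 0.5*17.796*16.08^2 = 2300.7238

2300.7238 J


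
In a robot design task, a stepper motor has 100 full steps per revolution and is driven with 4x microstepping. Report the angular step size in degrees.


step = 360/(100*4) = 360/400 = 0.9000

0.9000 degrees


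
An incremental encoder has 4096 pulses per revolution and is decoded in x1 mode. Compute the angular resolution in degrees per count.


resolution = 360 / (PPR * 1) = 360 / 4096 = 0.0879

0.0879 degrees


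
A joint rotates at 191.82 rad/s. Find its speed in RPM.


RPM = 191.82 * 60/(2*pi) = 1831.7461

1831.7461 RPM


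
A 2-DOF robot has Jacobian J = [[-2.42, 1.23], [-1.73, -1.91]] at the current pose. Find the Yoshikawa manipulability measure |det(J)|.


det(J) = -2.42*-1.91 - (1.23)*(-1.73) = 6.7501
|det(J)| = 6.7501

6.7501


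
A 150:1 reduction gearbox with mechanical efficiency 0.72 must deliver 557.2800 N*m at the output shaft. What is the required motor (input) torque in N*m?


tau_in = tau_out / (N * eta) = 557.2800 / (150 * 0.72) = 5.1600

5.1600 N*m


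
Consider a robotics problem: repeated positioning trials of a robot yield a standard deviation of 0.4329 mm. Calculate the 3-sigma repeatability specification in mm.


repeatability = 3*sigma = 3*0.4329 = 1.2987

1.2987 mm


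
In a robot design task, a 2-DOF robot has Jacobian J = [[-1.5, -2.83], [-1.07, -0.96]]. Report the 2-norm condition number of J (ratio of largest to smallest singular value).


JJ^T eigenvalues: trace(JJ^T) = 12.3254, det(JJ^T) = det(J)^2 = 2.52206161
s_max^2 = (12.3254 + sqrt(141.82723872))/2 = 12.11726209
s_min^2 = (12.3254 - sqrt(141.82723872))/2 = 0.20813791
kappa = s_max/s_min = sqrt(12.11726209/0.20813791) = 7.6300

7.6300


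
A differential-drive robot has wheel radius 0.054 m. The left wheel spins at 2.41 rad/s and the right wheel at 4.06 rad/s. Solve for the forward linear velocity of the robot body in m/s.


v = r*(wR + wL)/2 = 0.054*(4.06 + 2.41)/2 = 0.1747

0.1747 m/s


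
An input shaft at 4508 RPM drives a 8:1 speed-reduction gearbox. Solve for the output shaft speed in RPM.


omega_out = omega_in / N = 4508 / 8 = 563.5000

563.5000 RPM


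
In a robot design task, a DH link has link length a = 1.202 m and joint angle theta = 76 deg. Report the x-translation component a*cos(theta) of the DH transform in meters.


a*cos(theta) = 1.202*cos(76 deg) = 0.2908

0.2908 m


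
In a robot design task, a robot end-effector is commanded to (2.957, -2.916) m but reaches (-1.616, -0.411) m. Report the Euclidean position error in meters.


dx = -1.616 - (2.957) = -4.5730, dy = -0.411 - (-2.916) = 2.5050
err = sqrt(20.912329 + 6.275025) = 5.2141

5.2141 m


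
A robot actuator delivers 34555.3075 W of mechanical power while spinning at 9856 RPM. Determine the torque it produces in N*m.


omega = 9856 * 2*pi/60 = 1032.117906 rad/s
tau = P / omega = 34555.3075 / 1032.117906 = 33.4800

33.4800 N*m


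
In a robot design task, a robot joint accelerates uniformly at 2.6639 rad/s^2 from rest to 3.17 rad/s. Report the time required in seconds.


t = delta_omega / alpha = 3.17 / 2.6639 = 1.1900

1.1900 s


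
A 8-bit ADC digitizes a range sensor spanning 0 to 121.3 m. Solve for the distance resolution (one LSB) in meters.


res = range / 2^n = 121.3/2^8 = 121.3/256 = 0.4738

0.4738 m


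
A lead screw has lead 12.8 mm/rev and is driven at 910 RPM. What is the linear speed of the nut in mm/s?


v = lead * (RPM/60) = 12.8*910/60 = 194.1333

194.1333 mm/s


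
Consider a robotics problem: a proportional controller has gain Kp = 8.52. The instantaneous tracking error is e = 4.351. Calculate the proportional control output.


u_P = Kp * e = 8.52 * 4.351 = 37.0705

37.0705


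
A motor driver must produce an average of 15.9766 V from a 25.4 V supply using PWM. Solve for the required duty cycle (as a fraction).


D = V_avg/V_supply = 15.9766/25.4 = 0.6290

0.6290


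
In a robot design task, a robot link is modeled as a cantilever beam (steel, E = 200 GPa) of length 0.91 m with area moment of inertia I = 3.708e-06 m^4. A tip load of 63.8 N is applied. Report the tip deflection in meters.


delta = F*L^3/(3*E*I) = 63.8*0.91^3/(3*2.000e+11*3.708e-06)
      = 48.0778298/2224800 = 2.1610e-05

2.1610e-05 m


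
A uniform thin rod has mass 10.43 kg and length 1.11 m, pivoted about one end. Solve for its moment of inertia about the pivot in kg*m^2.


I = (1/3)*m*L^2 = (1/3)*10.43*1.11^2 = 4.2836

4.2836 kg*m^2


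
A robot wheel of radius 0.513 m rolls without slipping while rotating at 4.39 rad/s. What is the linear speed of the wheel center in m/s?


v = omega * r = 4.39 * 0.513 = 2.2521

2.2521 m/s


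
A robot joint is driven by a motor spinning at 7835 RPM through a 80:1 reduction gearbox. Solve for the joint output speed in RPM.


omega_joint = omega_motor / N = 7835 / 80 = 97.9375

97.9375 RPM


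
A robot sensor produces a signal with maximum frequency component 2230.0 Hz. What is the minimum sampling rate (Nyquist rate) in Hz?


f_s,min = 2*f_max = 2*2230.0 = 4460.0000

4460.0000 Hz


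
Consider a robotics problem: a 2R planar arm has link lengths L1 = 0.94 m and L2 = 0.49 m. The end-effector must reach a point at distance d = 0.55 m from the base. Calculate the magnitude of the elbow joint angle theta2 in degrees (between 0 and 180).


cos(th2) = (d^2 - L1^2 - L2^2)/(2*L1*L2) = (0.55^2 - 0.94^2 - 0.49^2)/(2*0.94*0.49) = -0.89144594
th2 = acos(-0.89144594) = 153.0555 deg

153.0555 degrees


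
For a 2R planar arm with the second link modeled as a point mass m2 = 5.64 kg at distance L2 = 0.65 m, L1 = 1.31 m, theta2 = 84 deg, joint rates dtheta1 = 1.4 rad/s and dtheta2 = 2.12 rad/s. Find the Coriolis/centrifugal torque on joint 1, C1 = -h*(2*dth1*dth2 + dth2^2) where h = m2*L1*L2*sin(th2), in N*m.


h = m2*L1*L2*sin(th2) = 5.64*1.31*0.65*sin(84 deg) = 4.776152
C1 = -h*(2*1.4*2.12 + 2.12^2) = -4.776152*10.4304 = -49.8172

-49.8172 N*m


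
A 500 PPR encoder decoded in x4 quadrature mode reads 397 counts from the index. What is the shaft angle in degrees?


angle = counts * 360 / (PPR*4) = 397 * 360 / 2000 = 71.4600

71.4600 degrees


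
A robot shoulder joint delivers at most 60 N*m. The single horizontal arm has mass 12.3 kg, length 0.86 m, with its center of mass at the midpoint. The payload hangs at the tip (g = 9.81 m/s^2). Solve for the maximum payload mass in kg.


tau_arm = m_arm*g*(L/2) = 12.3*9.81*0.86/2 = 51.8851 N*m
tau_payload = tau_max - tau_arm = 60 - 51.8851 = 8.1149
m_payload = tau_payload / (g*L) = 8.1149 / (9.81*0.86) = 0.9619

0.9619 kg


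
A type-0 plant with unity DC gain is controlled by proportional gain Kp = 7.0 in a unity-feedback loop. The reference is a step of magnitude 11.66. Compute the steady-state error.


e_ss = R/(1 + Kp) = 11.66/(1 + 7.0) = 11.66/8.0000 = 1.4575

1.4575


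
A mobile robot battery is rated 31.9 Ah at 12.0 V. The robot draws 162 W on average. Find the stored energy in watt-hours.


E = capacity * V = 31.9*12.0 = 382.8000

382.8000 Wh


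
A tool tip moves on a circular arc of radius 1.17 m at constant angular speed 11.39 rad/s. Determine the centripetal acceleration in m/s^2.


a_c = omega^2 * r = 11.39^2 * 1.17 = 151.7866

151.7866 m/s^2


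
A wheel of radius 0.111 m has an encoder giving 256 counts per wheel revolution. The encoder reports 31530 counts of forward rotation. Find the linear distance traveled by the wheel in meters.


revs = 31530/256 = 123.164062
d = revs * 2*pi*r = 123.164062 * 2*pi*0.111 = 85.8988

85.8988 m


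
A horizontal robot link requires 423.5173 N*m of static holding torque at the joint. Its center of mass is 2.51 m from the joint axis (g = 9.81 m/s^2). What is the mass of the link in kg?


m = tau / (g*L) = 423.5173 / (9.81 * 2.51) = 17.2000

17.2000 kg


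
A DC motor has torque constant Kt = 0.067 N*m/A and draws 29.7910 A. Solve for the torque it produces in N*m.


tau = Kt * I = 0.067*29.7910 = 1.9960

1.9960 N*m


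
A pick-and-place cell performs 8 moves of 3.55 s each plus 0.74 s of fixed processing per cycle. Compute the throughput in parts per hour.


T_cycle = 8*3.55 + 0.74 = 29.1400 s
rate = 3600/T = 123.5415

123.5415 parts/hour


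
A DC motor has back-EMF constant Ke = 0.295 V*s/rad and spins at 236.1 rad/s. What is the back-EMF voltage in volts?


V_emf = Ke * omega = 0.295*236.1 = 69.6495

69.6495 V


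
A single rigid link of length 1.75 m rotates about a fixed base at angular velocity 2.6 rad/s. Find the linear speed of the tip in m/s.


v = L*omega = 1.75 * 2.6 = 4.5500

4.5500 m/s


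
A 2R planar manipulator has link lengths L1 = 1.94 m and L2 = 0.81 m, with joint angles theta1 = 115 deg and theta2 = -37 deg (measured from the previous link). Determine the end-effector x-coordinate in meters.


x = L1*cos(th1) + L2*cos(th1+th2) = 1.94*cos(115 deg) + 0.81*cos(78 deg) = -0.6515

-0.6515 m


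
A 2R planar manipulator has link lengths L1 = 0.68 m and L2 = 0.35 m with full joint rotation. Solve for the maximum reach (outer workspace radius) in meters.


r_max = L1 + L2 = 0.68 + 0.35 = 1.0300

1.0300 m


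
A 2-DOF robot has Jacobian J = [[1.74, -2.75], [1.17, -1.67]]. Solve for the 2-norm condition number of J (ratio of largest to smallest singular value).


JJ^T eigenvalues: trace(JJ^T) = 14.7479, det(JJ^T) = det(J)^2 = 0.09715689
s_max^2 = (14.7479 + sqrt(217.11192685))/2 = 14.74130921
s_min^2 = (14.7479 - sqrt(217.11192685))/2 = 0.00659079
kappa = s_max/s_min = sqrt(14.74130921/0.00659079) = 47.2933

47.2933


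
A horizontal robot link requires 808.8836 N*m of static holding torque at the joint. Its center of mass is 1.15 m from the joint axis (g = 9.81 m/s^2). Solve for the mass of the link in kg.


m = tau / (g*L) = 808.8836 / (9.81 * 1.15) = 71.7000

71.7000 kg


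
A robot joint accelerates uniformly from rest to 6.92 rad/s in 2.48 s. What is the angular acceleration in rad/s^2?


alpha = delta_omega / t = 6.92 / 2.48 = 2.7903

2.7903 rad/s^2


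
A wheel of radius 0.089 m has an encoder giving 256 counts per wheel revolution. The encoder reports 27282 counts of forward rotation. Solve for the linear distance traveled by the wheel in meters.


revs = 27282/256 = 106.570312
d = revs * 2*pi*r = 106.570312 * 2*pi*0.089 = 59.5945

59.5945 m


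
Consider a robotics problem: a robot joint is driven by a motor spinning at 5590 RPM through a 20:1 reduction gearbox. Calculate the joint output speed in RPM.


omega_joint = omega_motor / N = 5590 / 20 = 279.5000

279.5000 RPM


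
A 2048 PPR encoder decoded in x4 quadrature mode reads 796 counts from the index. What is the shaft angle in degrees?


angle = counts * 360 / (PPR*4) = 796 * 360 / 8192 = 34.9805

34.9805 degrees


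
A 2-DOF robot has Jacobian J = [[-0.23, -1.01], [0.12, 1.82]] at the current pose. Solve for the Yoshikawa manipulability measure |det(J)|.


det(J) = -0.23*1.82 - (-1.01)*(0.12) = -0.2974
|det(J)| = 0.2974

0.2974


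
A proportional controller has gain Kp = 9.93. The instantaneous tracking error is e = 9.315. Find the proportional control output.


u_P = Kp * e = 9.93 * 9.315 = 92.4979

92.4979


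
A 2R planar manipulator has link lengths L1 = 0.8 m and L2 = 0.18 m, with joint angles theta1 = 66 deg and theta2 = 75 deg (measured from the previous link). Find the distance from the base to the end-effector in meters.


x = L1*cos(th1) + L2*cos(th1+th2) = 0.185503
y = L1*sin(th1) + L2*sin(th1+th2) = 0.844114
d = sqrt(x^2 + y^2) = sqrt(0.034411 + 0.712528) = 0.8643

0.8643 m


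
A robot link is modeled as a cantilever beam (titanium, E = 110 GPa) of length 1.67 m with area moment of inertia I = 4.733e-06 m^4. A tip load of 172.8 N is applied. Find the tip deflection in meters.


delta = F*L^3/(3*E*I) = 172.8*1.67^3/(3*1.100e+11*4.733e-06)
      = 804.8096064/1561890 = 5.1528e-04

5.1528e-04 m


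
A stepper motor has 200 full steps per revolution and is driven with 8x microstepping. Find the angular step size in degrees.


step = 360/(200*8) = 360/1600 = 0.2250

0.2250 degrees


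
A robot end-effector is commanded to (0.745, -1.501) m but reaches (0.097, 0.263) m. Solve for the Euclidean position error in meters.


dx = 0.097 - (0.745) = -0.6480, dy = 0.263 - (-1.501) = 1.7640
err = sqrt(0.419904 + 3.111696) = 1.8793

1.8793 m


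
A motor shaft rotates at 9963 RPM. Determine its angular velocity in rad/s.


omega = 9963 * 2*pi/60 = 1043.3229

1043.3229 rad/s


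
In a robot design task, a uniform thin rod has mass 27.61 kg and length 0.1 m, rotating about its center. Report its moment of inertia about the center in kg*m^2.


I = (1/12)*m*L^2 = (1/12)*27.61*0.1^2 = 0.0230

0.0230 kg*m^2


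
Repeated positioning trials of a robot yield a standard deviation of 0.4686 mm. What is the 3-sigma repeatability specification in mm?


repeatability = 3*sigma = 3*0.4686 = 1.4058

1.4058 mm


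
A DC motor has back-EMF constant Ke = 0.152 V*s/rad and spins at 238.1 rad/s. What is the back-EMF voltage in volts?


V_emf = Ke * omega = 0.152*238.1 = 36.1912

36.1912 V


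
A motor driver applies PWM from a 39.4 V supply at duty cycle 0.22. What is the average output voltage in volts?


V_avg = V_supply * D = 39.4*0.22 = 8.6680

8.6680 V


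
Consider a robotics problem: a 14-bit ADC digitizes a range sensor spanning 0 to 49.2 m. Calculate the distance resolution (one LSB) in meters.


res = range / 2^n = 49.2/2^14 = 49.2/16384 = 0.0030

0.0030 m


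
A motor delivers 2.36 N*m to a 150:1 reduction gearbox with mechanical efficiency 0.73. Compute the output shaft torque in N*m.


tau_out = tau_in * N * eta = 2.36 * 150 * 0.73 = 258.4200

258.4200 N*m


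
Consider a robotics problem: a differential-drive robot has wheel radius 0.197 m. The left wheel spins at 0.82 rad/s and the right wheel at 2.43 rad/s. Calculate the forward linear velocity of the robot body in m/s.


v = r*(wR + wL)/2 = 0.197*(2.43 + 0.82)/2 = 0.3201

0.3201 m/s


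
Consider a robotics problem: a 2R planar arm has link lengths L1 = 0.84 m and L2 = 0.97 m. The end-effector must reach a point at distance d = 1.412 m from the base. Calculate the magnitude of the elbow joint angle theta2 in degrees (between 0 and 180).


cos(th2) = (d^2 - L1^2 - L2^2)/(2*L1*L2) = (1.412^2 - 0.84^2 - 0.97^2)/(2*0.84*0.97) = 0.21308542
th2 = acos(0.21308542) = 77.6968 deg

77.6968 degrees


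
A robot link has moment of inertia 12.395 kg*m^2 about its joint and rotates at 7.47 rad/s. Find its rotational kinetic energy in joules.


KE = (1/2)*I*omega^2 = 0.5*12.395*7.47^2 = 345.8261

345.8261 J


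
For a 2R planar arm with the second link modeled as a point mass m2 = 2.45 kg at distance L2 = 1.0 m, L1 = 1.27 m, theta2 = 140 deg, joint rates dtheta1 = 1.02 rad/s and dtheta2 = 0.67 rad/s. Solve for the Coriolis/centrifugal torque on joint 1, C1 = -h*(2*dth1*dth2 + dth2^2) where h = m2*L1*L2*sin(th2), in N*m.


h = m2*L1*L2*sin(th2) = 2.45*1.27*1.0*sin(140 deg) = 2.000034
C1 = -h*(2*1.02*0.67 + 0.67^2) = -2.000034*1.8157 = -3.6315

-3.6315 N*m


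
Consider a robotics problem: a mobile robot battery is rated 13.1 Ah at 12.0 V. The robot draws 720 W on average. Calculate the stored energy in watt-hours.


E = capacity * V = 13.1*12.0 = 157.2000

157.2000 Wh


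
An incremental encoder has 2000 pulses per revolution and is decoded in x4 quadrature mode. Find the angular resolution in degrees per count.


resolution = 360 / (PPR * 4) = 360 / 8000 = 0.0450

0.0450 degrees


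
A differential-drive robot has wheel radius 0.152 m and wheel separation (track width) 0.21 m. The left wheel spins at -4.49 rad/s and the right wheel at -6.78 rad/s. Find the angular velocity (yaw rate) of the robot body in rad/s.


omega = r*(wR - wL)/L = 0.152*(-6.78 - (-4.49))/0.21 = -1.6575

-1.6575 rad/s


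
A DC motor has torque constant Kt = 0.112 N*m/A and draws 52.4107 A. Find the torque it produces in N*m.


tau = Kt * I = 0.112*52.4107 = 5.8700

5.8700 N*m


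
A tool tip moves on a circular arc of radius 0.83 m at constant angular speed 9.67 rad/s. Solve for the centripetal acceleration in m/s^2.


a_c = omega^2 * r = 9.67^2 * 0.83 = 77.6124

77.6124 m/s^2


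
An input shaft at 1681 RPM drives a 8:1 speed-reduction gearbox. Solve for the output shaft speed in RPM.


omega_out = omega_in / N = 1681 / 8 = 210.1250

210.1250 RPM


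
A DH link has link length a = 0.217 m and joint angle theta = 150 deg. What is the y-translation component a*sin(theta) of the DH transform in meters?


a*sin(theta) = 0.217*sin(150 deg) = 0.1085

0.1085 m


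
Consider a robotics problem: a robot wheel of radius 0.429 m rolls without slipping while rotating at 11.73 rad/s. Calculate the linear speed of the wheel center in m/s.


v = omega * r = 11.73 * 0.429 = 5.0322

5.0322 m/s


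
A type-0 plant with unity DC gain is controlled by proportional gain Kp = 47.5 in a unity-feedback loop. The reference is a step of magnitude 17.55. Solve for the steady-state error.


e_ss = R/(1 + Kp) = 17.55/(1 + 47.5) = 17.55/48.5000 = 0.3619

0.3619


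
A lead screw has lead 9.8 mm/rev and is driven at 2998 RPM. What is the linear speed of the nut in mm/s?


v = lead * (RPM/60) = 9.8*2998/60 = 489.6733

489.6733 mm/s


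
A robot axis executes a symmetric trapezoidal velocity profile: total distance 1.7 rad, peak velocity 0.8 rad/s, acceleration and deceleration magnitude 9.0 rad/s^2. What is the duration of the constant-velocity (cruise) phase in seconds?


t_acc = v/a = 0.088889 s, d_acc = v^2/(2a) = 0.035556 rad each
d_cruise = 1.7 - 2*0.035556 = 1.628888 rad
t_cruise = d_cruise/v = 1.628888/0.8 = 2.0361

2.0361 s


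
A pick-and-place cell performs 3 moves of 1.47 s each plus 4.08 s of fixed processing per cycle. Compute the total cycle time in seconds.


T = 3*1.47 + 4.08 = 8.4900

8.4900 s


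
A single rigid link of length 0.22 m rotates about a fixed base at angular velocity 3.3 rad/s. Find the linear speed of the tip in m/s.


v = L*omega = 0.22 * 3.3 = 0.7260

0.7260 m/s


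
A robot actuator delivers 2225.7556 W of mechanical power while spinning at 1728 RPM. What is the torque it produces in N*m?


omega = 1728 * 2*pi/60 = 180.955737 rad/s
tau = P / omega = 2225.7556 / 180.955737 = 12.3000

12.3000 N*m


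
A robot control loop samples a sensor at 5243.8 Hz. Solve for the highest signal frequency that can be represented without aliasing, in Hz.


f_max = f_s/2 = 5243.8/2 = 2621.9000

2621.9000 Hz


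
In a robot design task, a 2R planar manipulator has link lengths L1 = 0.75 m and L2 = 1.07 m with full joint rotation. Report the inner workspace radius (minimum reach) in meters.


r_min = |L1 - L2| = |0.75 - 1.07| = 0.3200

0.3200 m


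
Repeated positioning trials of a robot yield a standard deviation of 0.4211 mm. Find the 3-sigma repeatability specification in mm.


repeatability = 3*sigma = 3*0.4211 = 1.2633

1.2633 mm


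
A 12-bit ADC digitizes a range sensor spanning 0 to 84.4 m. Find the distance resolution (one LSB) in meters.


res = range / 2^n = 84.4/2^12 = 84.4/4096 = 0.0206

0.0206 m


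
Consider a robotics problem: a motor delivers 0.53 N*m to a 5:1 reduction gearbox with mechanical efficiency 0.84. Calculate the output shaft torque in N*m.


tau_out = tau_in * N * eta = 0.53 * 5 * 0.84 = 2.2260

2.2260 N*m


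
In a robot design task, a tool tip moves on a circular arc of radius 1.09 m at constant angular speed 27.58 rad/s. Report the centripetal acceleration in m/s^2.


a_c = omega^2 * r = 27.58^2 * 1.09 = 829.1155

829.1155 m/s^2


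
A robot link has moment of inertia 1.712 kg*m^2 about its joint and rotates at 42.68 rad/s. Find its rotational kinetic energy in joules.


KE = (1/2)*I*omega^2 = 0.5*1.712*42.68^2 = 1559.2745

1559.2745 J


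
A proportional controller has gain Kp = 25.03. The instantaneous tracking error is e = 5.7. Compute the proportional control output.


u_P = Kp * e = 25.03 * 5.7 = 142.6710

142.6710


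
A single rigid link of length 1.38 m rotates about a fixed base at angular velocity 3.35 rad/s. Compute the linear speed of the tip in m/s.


v = L*omega = 1.38 * 3.35 = 4.6230

4.6230 m/s


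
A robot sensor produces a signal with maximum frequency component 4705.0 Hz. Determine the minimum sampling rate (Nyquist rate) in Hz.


f_s,min = 2*f_max = 2*4705.0 = 9410.0000

9410.0000 Hz


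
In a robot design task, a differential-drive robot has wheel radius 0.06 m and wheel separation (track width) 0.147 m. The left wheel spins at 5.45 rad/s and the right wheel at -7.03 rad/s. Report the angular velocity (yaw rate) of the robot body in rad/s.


omega = r*(wR - wL)/L = 0.06*(-7.03 - (5.45))/0.147 = -5.0939

-5.0939 rad/s


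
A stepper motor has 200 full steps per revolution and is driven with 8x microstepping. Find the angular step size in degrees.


step = 360/(200*8) = 360/1600 = 0.2250

0.2250 degrees


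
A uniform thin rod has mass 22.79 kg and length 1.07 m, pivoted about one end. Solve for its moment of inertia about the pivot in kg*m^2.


I = (1/3)*m*L^2 = (1/3)*22.79*1.07^2 = 8.6974

8.6974 kg*m^2


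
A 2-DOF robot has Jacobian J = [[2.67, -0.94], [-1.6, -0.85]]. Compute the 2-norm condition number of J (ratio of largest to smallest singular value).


JJ^T eigenvalues: trace(JJ^T) = 11.2950, det(JJ^T) = det(J)^2 = 14.23930225
s_max^2 = (11.2950 + sqrt(70.61981600))/2 = 9.84927986
s_min^2 = (11.2950 - sqrt(70.61981600))/2 = 1.44572014
kappa = s_max/s_min = sqrt(9.84927986/1.44572014) = 2.6101

2.6101


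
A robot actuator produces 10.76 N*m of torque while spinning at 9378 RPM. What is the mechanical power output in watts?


omega = 9378 * 2*pi/60 = 982.061864 rad/s
P = tau * omega = 10.76 * 982.061864 = 10566.9857

10566.9857 W


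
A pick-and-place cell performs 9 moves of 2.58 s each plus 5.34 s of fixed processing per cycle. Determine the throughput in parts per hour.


T_cycle = 9*2.58 + 5.34 = 28.5600 s
rate = 3600/T = 126.0504

126.0504 parts/hour


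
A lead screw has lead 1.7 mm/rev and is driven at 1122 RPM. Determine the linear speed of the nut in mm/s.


v = lead * (RPM/60) = 1.7*1122/60 = 31.7900

31.7900 mm/s


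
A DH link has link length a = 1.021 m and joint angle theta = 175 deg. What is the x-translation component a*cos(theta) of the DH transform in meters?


a*cos(theta) = 1.021*cos(175 deg) = -1.0171

-1.0171 m


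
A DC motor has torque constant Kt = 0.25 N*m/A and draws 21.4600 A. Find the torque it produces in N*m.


tau = Kt * I = 0.25*21.4600 = 5.3650

5.3650 N*m


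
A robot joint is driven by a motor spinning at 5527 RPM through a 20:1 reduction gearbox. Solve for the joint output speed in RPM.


omega_joint = omega_motor / N = 5527 / 20 = 276.3500

276.3500 RPM


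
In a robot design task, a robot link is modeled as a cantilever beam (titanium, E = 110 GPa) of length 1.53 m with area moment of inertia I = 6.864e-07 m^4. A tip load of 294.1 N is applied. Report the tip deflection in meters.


delta = F*L^3/(3*E*I) = 294.1*1.53^3/(3*1.100e+11*6.864e-07)
      = 1053.3417957/226512 = 0.0047

0.0047 m


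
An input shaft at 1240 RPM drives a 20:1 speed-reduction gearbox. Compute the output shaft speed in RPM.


omega_out = omega_in / N = 1240 / 20 = 62.0000

62.0000 RPM


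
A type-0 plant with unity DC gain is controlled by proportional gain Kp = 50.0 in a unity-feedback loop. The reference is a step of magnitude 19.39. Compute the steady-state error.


e_ss = R/(1 + Kp) = 19.39/(1 + 50.0) = 19.39/51.0000 = 0.3802

0.3802


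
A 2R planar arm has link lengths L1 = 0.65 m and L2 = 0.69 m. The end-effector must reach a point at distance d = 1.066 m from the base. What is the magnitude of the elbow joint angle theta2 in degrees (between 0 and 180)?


cos(th2) = (d^2 - L1^2 - L2^2)/(2*L1*L2) = (1.066^2 - 0.65^2 - 0.69^2)/(2*0.65*0.69) = 0.26505686
th2 = acos(0.26505686) = 74.6297 deg

74.6297 degrees


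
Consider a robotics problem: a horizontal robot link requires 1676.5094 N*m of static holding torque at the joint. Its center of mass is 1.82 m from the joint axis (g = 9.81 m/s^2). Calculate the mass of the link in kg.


m = tau / (g*L) = 1676.5094 / (9.81 * 1.82) = 93.9000

93.9000 kg


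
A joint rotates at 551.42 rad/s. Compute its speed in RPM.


RPM = 551.42 * 60/(2*pi) = 5265.6731

5265.6731 RPM


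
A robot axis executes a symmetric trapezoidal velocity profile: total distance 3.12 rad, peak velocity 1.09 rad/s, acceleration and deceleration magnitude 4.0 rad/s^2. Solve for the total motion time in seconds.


t_acc = v/a = 1.09/4.0 = 0.272500 s
d_acc = v^2/(2a) = 0.148513 rad (each ramp)
d_cruise = 3.12 - 2*0.148513 = 2.822974 rad
t_cruise = 2.822974/1.09 = 2.589884 s
t_total = 2*0.272500 + 2.589884 = 3.1349

3.1349 s


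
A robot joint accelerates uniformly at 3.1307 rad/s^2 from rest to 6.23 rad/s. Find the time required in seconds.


t = delta_omega / alpha = 6.23 / 3.1307 = 1.9900

1.9900 s


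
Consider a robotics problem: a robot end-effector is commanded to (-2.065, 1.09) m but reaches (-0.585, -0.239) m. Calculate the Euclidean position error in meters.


dx = -0.585 - (-2.065) = 1.4800, dy = -0.239 - (1.09) = -1.3290
err = sqrt(2.190400 + 1.766241) = 1.9891

1.9891 m


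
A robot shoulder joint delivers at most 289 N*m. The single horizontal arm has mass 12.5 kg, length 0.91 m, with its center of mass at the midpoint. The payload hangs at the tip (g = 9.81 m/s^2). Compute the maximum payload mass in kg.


tau_arm = m_arm*g*(L/2) = 12.5*9.81*0.91/2 = 55.7944 N*m
tau_payload = tau_max - tau_arm = 289 - 55.7944 = 233.2056
m_payload = tau_payload / (g*L) = 233.2056 / (9.81*0.91) = 26.1233

26.1233 kg


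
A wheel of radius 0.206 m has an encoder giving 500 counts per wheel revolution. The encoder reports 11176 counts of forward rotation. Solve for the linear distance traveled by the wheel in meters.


revs = 11176/500 = 22.352000
d = revs * 2*pi*r = 22.352000 * 2*pi*0.206 = 28.9310

28.9310 m


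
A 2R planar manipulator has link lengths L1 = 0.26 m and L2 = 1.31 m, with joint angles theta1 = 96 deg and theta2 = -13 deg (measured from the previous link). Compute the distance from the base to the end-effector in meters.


x = L1*cos(th1) + L2*cos(th1+th2) = 0.132471
y = L1*sin(th1) + L2*sin(th1+th2) = 1.558811
d = sqrt(x^2 + y^2) = sqrt(0.017549 + 2.429892) = 1.5644

1.5644 m


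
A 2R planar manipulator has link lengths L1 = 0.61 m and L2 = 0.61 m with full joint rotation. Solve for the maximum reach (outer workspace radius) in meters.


r_max = L1 + L2 = 0.61 + 0.61 = 1.2200

1.2200 m


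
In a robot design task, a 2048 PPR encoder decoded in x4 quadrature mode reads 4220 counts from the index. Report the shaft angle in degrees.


angle = counts * 360 / (PPR*4) = 4220 * 360 / 8192 = 185.4492

185.4492 degrees


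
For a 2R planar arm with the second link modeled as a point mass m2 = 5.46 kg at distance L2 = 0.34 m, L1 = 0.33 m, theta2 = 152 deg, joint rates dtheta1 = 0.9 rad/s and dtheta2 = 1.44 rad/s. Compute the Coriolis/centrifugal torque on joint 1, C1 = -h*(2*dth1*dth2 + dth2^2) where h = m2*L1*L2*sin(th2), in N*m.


h = m2*L1*L2*sin(th2) = 5.46*0.33*0.34*sin(152 deg) = 0.287604
C1 = -h*(2*0.9*1.44 + 1.44^2) = -0.287604*4.6656 = -1.3418

-1.3418 N*m


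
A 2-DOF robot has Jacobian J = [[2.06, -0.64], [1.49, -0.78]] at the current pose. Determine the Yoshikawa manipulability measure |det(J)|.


det(J) = 2.06*-0.78 - (-0.64)*(1.49) = -0.6532
|det(J)| = 0.6532

0.6532


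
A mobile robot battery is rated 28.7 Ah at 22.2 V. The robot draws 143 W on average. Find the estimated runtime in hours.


E = 28.7*22.2 = 637.1400 Wh
t = E/P = 637.1400/143 = 4.4555

4.4555 hours


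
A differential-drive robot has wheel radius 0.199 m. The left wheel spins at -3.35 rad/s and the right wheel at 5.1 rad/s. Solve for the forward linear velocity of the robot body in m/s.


v = r*(wR + wL)/2 = 0.199*(5.1 + -3.35)/2 = 0.1741

0.1741 m/s
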